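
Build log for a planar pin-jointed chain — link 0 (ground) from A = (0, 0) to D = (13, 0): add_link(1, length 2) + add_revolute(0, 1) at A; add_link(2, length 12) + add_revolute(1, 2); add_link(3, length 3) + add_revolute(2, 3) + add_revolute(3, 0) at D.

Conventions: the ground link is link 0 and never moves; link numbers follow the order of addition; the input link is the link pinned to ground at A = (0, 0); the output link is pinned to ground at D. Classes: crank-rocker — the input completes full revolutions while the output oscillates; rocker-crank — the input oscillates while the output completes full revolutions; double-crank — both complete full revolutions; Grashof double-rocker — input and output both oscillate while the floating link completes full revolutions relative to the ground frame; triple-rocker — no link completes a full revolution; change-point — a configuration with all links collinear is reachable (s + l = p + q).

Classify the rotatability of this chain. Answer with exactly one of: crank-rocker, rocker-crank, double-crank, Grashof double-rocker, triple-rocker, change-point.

lengths: ground=13, input=2, coupler=12, output=3
sorted: s=2 (shortest), l=13 (longest), p+q=15
s + l = 15 vs p + q = 15
s + l = p + q → change-point (collinear configuration reachable)

change-point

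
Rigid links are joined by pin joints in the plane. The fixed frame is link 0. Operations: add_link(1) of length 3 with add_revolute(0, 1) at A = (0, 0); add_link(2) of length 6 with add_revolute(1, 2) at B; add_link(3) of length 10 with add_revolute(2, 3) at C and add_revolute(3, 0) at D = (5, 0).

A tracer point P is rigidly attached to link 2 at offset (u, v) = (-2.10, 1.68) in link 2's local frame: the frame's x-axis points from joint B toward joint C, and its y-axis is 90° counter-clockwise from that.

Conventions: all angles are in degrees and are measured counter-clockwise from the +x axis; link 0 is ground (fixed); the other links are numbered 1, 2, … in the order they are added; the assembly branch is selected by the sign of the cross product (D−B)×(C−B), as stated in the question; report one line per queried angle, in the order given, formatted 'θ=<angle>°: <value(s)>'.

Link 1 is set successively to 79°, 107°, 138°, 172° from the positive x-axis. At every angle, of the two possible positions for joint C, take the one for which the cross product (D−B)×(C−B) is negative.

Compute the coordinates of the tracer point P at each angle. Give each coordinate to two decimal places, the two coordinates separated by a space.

A=(0,0), D=(5.00,0)
θ=79°: B = A + 3.00·(cos79°, sin79°) = (0.5724, 2.9449)
θ=79°: |BD| = 5.3175
θ=79°: circle(B,6.00) ∩ circle(D,10.00): a=-3.3591, h=4.9715
θ=79°:   candidates: C₊=(0.5288,8.9447) cross=26.436; C₋=(-4.9778,0.6657) cross=-26.436
θ=79°:   branch - wants cross < 0 → take C=(-4.9778,0.6657) (cross=-26.436)
θ=79°: ex = (C−B)/|BC| = (-0.9250,-0.3799); ey = (0.3799,-0.9250)
θ=79°: P = B + -2.10·ex + 1.68·ey = (3.1532,2.1885)
θ=107°: B = A + 3.00·(cos107°, sin107°) = (-0.8771, 2.8689)
θ=107°: |BD| = 6.5400
θ=107°: circle(B,6.00) ∩ circle(D,10.00): a=-1.6230, h=5.7763
θ=107°:   candidates: C₊=(0.1983,8.7718) cross=37.777; C₋=(-4.8695,-1.6100) cross=-37.777
θ=107°:   branch - wants cross < 0 → take C=(-4.8695,-1.6100) (cross=-37.777)
θ=107°: ex = (C−B)/|BC| = (-0.6654,-0.7465); ey = (0.7465,-0.6654)
θ=107°: P = B + -2.10·ex + 1.68·ey = (1.7743,3.3186)
θ=138°: B = A + 3.00·(cos138°, sin138°) = (-2.2294, 2.0074)
θ=138°: |BD| = 7.5030
θ=138°: circle(B,6.00) ∩ circle(D,10.00): a=-0.5135, h=5.9780
θ=138°:   candidates: C₊=(-1.1248,7.9048) cross=44.853; C₋=(-4.3236,-3.6153) cross=-44.853
θ=138°:   branch - wants cross < 0 → take C=(-4.3236,-3.6153) (cross=-44.853)
θ=138°: ex = (C−B)/|BC| = (-0.3490,-0.9371); ey = (0.9371,-0.3490)
θ=138°: P = B + -2.10·ex + 1.68·ey = (0.0779,3.3890)
θ=172°: B = A + 3.00·(cos172°, sin172°) = (-2.9708, 0.4175)
θ=172°: |BD| = 7.9817
θ=172°: circle(B,6.00) ∩ circle(D,10.00): a=-0.0183, h=6.0000
θ=172°:   candidates: C₊=(-2.6752,6.4102) cross=47.890; C₋=(-3.3029,-5.5733) cross=-47.890
θ=172°:   branch - wants cross < 0 → take C=(-3.3029,-5.5733) (cross=-47.890)
θ=172°: ex = (C−B)/|BC| = (-0.0554,-0.9985); ey = (0.9985,-0.0554)
θ=172°: P = B + -2.10·ex + 1.68·ey = (-1.1771,2.4213)

θ=79°: 3.15 2.19
θ=107°: 1.77 3.32
θ=138°: 0.08 3.39
θ=172°: -1.18 2.42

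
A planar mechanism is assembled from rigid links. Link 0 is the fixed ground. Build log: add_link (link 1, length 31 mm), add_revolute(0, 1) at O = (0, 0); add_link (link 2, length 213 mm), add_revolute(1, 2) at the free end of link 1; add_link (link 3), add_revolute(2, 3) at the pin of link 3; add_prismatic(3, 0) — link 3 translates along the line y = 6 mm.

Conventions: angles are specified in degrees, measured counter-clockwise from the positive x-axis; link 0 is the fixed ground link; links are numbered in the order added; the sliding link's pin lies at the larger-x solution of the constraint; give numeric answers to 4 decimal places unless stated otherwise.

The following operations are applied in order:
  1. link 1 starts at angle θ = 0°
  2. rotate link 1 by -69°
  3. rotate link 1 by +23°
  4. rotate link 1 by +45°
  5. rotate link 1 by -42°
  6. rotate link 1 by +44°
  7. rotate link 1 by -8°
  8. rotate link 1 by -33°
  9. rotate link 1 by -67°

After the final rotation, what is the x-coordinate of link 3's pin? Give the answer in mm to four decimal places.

geometry: r = 31 mm, L = 213 mm, e = 6 mm; θ starts at 0°
rotate link 1 by -69°: θ ← 0° -69° = -69°
rotate link 1 by +23°: θ ← -69° +23° = -46°
rotate link 1 by +45°: θ ← -46° +45° = -1°
rotate link 1 by -42°: θ ← -1° -42° = -43°
rotate link 1 by +44°: θ ← -43° +44° = 1°
rotate link 1 by -8°: θ ← 1° -8° = -7°
rotate link 1 by -33°: θ ← -7° -33° = -40°
rotate link 1 by -67°: θ ← -40° -67° = -107°
crank pin P = (r cos θ, r sin θ) = (-9.063523, -29.645447)
h = r sin θ − e = -29.645447 − 6 = -35.645447
x = r cos θ + √(L² − h²) = -9.063523 + 209.996195 = 200.932673

200.9327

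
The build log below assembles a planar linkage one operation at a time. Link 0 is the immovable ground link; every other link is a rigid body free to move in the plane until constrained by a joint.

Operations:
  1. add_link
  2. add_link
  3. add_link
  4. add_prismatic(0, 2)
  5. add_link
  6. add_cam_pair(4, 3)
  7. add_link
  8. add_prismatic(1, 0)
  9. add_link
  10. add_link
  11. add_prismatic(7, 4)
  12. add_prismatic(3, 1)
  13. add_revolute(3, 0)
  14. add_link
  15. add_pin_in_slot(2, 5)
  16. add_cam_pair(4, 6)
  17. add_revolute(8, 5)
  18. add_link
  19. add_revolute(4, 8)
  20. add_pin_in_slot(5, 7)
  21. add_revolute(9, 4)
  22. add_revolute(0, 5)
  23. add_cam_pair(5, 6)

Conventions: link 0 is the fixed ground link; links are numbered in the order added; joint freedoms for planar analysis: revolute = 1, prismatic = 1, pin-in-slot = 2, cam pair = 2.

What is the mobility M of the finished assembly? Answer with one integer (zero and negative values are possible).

ground; <1,0,0>
#1 <2,0,0>
#2 <3,0,0>
#3 <4,0,0>
P:0↔2 J1 <4,1,0>
#4 <5,1,0>
C:4↔3 J2 <5,1,1>
#5 <6,1,1>
P:1↔0 J1 <6,2,1>
#6 <7,2,1>
#7 <8,2,1>
P:7↔4 J1 <8,3,1>
P:3↔1 J1 <8,4,1>
R:3↔0 J1 <8,5,1>
#8 <9,5,1>
PS:2↔5 J2 <9,5,2>
C:4↔6 J2 <9,5,3>
R:8↔5 J1 <9,6,3>
#9 <10,6,3>
R:4↔8 J1 <10,7,3>
PS:5↔7 J2 <10,7,4>
R:9↔4 J1 <10,8,4>
R:0↔5 J1 <10,9,4>
C:5↔6 J2 <10,9,5>
3×9 − 2×9 − 1×5 = 4

M = 4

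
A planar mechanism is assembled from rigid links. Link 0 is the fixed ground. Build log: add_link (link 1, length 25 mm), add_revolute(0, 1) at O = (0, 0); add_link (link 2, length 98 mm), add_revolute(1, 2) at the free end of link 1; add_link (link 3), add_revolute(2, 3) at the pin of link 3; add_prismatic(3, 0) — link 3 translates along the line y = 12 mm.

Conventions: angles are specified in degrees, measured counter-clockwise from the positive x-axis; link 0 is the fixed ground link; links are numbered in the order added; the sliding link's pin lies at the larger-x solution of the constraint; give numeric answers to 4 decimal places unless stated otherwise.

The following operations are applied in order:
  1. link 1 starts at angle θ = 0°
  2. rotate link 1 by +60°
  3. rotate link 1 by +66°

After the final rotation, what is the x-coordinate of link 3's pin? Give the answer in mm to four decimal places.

geometry: r = 25 mm, L = 98 mm, e = 12 mm; θ starts at 0°
rotate link 1 by +60°: θ ← 0° +60° = 60°
rotate link 1 by +66°: θ ← 60° +66° = 126°
crank pin P = (r cos θ, r sin θ) = (-14.694631, 20.225425)
h = r sin θ − e = 20.225425 − 12 = 8.225425
x = r cos θ + √(L² − h²) = -14.694631 + 97.654198 = 82.959567

82.9596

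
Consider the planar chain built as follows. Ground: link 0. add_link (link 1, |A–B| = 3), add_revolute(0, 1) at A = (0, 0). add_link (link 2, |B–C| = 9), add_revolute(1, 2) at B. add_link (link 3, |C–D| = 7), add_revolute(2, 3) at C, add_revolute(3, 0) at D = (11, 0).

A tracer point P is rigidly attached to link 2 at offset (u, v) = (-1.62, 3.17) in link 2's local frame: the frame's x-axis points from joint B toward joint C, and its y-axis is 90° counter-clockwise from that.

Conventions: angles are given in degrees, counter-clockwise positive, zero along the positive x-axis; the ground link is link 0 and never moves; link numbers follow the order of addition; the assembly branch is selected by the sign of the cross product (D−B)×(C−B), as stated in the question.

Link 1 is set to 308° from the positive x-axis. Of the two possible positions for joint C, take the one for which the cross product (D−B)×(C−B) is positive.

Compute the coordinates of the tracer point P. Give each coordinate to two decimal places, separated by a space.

A=(0,0), D=(11.00,0)
B = A + 3.00·(cos308°, sin308°) = (1.8470, -2.3640)
|BD| = 9.4534
circle(B,9.00) ∩ circle(D,7.00): a=6.4192, h=6.3082
  candidates: C₊=(6.4847,5.3490) cross=59.634; C₋=(9.6398,-6.8666) cross=-59.634
  branch + wants cross > 0 → take C=(6.4847,5.3490) (cross=59.634)
ex = (C−B)/|BC| = (0.5153,0.8570); ey = (-0.8570,0.5153)
P = B + -1.62·ex + 3.17·ey = (-1.7045,-2.1189)

-1.70 -2.12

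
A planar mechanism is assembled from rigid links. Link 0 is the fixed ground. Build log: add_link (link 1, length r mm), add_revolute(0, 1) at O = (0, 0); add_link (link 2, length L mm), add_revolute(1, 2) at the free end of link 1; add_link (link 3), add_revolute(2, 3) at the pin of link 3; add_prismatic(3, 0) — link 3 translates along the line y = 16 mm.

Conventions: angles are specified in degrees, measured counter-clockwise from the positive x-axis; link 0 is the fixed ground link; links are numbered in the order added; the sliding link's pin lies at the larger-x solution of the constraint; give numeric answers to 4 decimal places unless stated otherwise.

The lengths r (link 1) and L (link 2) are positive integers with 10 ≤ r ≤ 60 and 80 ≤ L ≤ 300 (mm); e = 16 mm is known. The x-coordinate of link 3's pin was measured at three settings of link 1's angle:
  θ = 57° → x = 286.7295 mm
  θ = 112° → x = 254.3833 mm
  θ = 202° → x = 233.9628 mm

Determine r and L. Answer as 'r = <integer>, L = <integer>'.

constraint per measurement: (x − r cos θ)² + (r sin θ − e)² = L²
subtracting the θ₁ and θ₂ equations cancels the r² and L² terms:
r = (x₁² − x₂²) / (2[(x₁cos θ₁ + e sin θ₁) − (x₂cos θ₂ + e sin θ₂)]) = 35.0001 → r = 35
L² = (x₁ − r cos θ₁)² + (r sin θ₁ − e)² = 71824.0097 → L = 268.0000 → L = 268
check at θ₃=202°: x = 233.9628 (printed 233.9628) ✓

r = 35, L = 268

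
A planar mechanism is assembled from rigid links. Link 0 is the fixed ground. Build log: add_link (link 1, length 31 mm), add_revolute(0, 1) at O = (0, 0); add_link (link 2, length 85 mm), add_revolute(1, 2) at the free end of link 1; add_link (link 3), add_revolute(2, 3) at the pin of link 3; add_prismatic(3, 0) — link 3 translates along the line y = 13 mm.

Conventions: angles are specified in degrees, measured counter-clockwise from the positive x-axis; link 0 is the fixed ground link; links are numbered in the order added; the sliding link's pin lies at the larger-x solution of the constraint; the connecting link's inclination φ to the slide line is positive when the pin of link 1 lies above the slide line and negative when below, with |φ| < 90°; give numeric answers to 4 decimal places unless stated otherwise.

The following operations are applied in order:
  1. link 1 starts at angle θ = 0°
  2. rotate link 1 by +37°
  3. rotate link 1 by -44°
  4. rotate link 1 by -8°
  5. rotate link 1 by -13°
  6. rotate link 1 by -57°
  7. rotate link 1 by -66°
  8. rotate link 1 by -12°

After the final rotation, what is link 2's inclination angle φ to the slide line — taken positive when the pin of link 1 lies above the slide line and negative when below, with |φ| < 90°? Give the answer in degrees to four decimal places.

geometry: r = 31 mm, L = 85 mm, e = 13 mm; θ starts at 0°
rotate link 1 by +37°: θ ← 0° +37° = 37°
rotate link 1 by -44°: θ ← 37° -44° = -7°
rotate link 1 by -8°: θ ← -7° -8° = -15°
rotate link 1 by -13°: θ ← -15° -13° = -28°
rotate link 1 by -57°: θ ← -28° -57° = -85°
rotate link 1 by -66°: θ ← -85° -66° = -151°
rotate link 1 by -12°: θ ← -151° -12° = -163°
h = r sin θ − e = -9.063523 − 13 = -22.063523
sin φ = h / L = -22.063523 / 85 = -0.25957086
φ = arcsin(-0.25957086) = -15.044600°

-15.0446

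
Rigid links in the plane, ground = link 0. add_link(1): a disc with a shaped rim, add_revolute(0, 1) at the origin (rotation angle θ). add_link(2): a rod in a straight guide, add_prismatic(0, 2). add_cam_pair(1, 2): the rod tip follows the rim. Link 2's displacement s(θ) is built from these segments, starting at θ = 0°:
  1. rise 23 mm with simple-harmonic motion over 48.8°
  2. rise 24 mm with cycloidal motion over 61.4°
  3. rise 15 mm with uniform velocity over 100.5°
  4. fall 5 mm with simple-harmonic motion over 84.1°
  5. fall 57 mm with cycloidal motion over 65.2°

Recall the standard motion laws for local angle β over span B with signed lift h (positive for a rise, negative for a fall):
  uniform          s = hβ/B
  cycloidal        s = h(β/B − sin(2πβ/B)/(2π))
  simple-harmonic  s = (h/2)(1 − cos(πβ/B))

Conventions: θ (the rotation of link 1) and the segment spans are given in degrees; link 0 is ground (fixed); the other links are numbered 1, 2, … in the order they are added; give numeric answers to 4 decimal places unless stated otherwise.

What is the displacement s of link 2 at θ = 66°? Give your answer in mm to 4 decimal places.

segment 1 (0° to 48.8°, simple-harmonic, h = 23) is passed completely: s = 0.0000 + (23) = 23.0000
θ = 66° falls in segment 2 (48.8° to 110.2°, cycloidal, h = 24): β = 66 − 48.8 = 17.2°, B = 61.4°; Δs = 24·(0.2801 − sin(2π·0.2801)/(2π)) = 2.9717; s = 23.0000 + 2.9717 = 25.9717

25.9717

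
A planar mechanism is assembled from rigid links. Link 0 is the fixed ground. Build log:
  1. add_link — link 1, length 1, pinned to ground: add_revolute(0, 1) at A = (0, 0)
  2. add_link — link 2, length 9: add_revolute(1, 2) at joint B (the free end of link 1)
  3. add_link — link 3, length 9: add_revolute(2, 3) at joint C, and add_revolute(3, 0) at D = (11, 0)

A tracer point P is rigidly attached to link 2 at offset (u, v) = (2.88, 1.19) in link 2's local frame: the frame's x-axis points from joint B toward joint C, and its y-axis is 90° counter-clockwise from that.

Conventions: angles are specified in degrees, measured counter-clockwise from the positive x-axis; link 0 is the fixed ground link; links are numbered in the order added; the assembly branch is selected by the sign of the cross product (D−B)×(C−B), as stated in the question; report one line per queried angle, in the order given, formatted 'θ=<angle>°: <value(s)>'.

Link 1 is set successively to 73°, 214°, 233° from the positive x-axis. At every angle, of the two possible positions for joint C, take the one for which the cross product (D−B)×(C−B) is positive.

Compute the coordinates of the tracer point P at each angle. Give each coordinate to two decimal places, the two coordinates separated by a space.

A=(0,0), D=(11.00,0)
θ=73°: B = A + 1.00·(cos73°, sin73°) = (0.2924, 0.9563)
θ=73°: |BD| = 10.7502
θ=73°: circle(B,9.00) ∩ circle(D,9.00): a=5.3751, h=7.2186
θ=73°:   candidates: C₊=(6.2883,7.6681) cross=77.602; C₋=(5.0040,-6.7118) cross=-77.602
θ=73°:   branch + wants cross > 0 → take C=(6.2883,7.6681) (cross=77.602)
θ=73°: ex = (C−B)/|BC| = (0.6662,0.7458); ey = (-0.7458,0.6662)
θ=73°: P = B + 2.88·ex + 1.19·ey = (1.3236,3.8969)
θ=214°: B = A + 1.00·(cos214°, sin214°) = (-0.8290, -0.5592)
θ=214°: |BD| = 11.8422
θ=214°: circle(B,9.00) ∩ circle(D,9.00): a=5.9211, h=6.7779
θ=214°:   candidates: C₊=(4.7654,6.4908) cross=80.266; C₋=(5.4055,-7.0500) cross=-80.266
θ=214°:   branch + wants cross > 0 → take C=(4.7654,6.4908) (cross=80.266)
θ=214°: ex = (C−B)/|BC| = (0.6216,0.7833); ey = (-0.7833,0.6216)
θ=214°: P = B + 2.88·ex + 1.19·ey = (0.0290,2.4365)
θ=233°: B = A + 1.00·(cos233°, sin233°) = (-0.6018, -0.7986)
θ=233°: |BD| = 11.6293
θ=233°: circle(B,9.00) ∩ circle(D,9.00): a=5.8146, h=6.8695
θ=233°:   candidates: C₊=(4.7273,6.4540) cross=79.887; C₋=(5.6709,-7.2526) cross=-79.887
θ=233°:   branch + wants cross > 0 → take C=(4.7273,6.4540) (cross=79.887)
θ=233°: ex = (C−B)/|BC| = (0.5921,0.8058); ey = (-0.8058,0.5921)
θ=233°: P = B + 2.88·ex + 1.19·ey = (0.1446,2.2268)

θ=73°: 1.32 3.90
θ=214°: 0.03 2.44
θ=233°: 0.14 2.23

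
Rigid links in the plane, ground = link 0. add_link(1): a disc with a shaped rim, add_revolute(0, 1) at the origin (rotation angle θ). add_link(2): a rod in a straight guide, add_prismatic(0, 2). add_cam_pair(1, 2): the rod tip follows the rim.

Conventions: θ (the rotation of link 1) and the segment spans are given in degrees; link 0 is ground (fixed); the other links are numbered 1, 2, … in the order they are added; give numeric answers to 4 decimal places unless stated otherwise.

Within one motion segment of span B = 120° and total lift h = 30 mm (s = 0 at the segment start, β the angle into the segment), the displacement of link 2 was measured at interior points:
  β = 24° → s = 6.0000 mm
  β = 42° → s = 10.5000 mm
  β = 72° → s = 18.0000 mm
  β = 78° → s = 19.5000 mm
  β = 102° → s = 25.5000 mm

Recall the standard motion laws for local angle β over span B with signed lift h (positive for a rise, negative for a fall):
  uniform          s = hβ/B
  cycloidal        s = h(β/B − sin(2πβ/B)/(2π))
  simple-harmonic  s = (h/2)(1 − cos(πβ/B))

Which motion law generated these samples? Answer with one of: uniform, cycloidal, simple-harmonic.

candidates at β/B = r: uniform s = h·r (linear in β); cycloidal s = h·(r − sin(2πr)/(2π)); simple-harmonic s = (h/2)(1 − cos(πr))
β=24°: printed 6.0000 | uniform 6.0000, cycloidal 1.4590, simple-harmonic 2.8647
β=42°: printed 10.5000 | uniform 10.5000, cycloidal 6.6372, simple-harmonic 8.1901
β=72°: printed 18.0000 | uniform 18.0000, cycloidal 20.8065, simple-harmonic 19.6353
β=78°: printed 19.5000 | uniform 19.5000, cycloidal 23.3628, simple-harmonic 21.8099
β=102°: printed 25.5000 | uniform 25.5000, cycloidal 29.3628, simple-harmonic 28.3651
only one law matches every sample → uniform

uniform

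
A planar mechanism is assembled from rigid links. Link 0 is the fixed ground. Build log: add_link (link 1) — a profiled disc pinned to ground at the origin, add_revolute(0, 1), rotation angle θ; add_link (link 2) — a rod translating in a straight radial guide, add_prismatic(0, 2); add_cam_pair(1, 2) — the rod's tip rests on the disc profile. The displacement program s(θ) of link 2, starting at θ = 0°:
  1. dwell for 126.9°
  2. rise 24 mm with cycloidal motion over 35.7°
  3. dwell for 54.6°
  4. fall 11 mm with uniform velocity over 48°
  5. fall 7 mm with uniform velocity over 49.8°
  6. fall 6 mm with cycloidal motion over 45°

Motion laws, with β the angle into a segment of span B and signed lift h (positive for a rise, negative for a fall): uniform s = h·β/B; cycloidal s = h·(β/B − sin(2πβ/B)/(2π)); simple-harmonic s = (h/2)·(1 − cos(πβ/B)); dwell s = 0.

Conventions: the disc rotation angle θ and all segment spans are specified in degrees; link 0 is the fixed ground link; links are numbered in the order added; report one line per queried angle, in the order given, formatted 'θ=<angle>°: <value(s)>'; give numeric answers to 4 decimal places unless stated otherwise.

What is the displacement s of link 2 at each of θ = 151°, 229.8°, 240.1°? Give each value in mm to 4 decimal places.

seg 1 [0°–126.9°] dwell: s stays 0.0000
seg 2 [126.9°–162.6°] cycloidal, h=24: θ=151° here. β=24.1, B=35.7. 24·(0.6751 − sin(2π·0.6751)/(2π)) = 19.6058 → s = 19.6058
seg 2 [126.9°–162.6°] cycloidal, h=24: full span → s += 24 → s = 24.0000
seg 3 [162.6°–217.2°] dwell: s stays 24.0000
seg 4 [217.2°–265.2°] uniform, h=-11: θ=229.8° here. β=12.6, B=48. -11·12.6/48 = -2.8875 → s = 21.1125
seg 4 [217.2°–265.2°] uniform, h=-11: θ=240.1° here. β=22.9, B=48. -11·22.9/48 = -5.2479 → s = 18.7521

θ=151°: 19.6058
θ=229.8°: 21.1125
θ=240.1°: 18.7521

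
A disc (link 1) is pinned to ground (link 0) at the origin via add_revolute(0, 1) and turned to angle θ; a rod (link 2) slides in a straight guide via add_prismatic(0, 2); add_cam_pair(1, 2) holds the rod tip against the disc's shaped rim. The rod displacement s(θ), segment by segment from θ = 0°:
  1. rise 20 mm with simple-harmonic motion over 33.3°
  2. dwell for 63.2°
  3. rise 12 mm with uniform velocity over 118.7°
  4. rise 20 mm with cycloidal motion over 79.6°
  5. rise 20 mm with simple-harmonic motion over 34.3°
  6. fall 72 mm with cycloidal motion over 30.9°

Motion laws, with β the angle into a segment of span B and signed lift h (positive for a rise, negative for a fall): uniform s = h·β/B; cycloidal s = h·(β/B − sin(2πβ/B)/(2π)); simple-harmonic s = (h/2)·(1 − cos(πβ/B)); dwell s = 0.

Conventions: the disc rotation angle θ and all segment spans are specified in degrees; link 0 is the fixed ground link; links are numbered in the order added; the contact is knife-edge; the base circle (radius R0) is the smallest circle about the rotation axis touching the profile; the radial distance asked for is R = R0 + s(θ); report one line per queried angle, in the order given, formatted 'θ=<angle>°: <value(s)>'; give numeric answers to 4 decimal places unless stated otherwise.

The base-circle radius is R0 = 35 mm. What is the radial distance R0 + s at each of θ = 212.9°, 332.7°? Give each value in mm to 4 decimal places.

segment 1 (0° to 33.3°, simple-harmonic, h = 20) is passed completely: s = 0.0000 + (20) = 20.0000
segment 2 (33.3° to 96.5°, dwell): s unchanged at 20.0000
θ = 212.9° falls in segment 3 (96.5° to 215.2°, uniform, h = 12): β = 212.9 − 96.5 = 116.4°, B = 118.7°; Δs = 12·116.4/118.7 = 11.7675; s = 20.0000 + 11.7675 = 31.7675
segment 3 (96.5° to 215.2°, uniform, h = 12) is passed completely: s = 20.0000 + (12) = 32.0000
segment 4 (215.2° to 294.8°, cycloidal, h = 20) is passed completely: s = 32.0000 + (20) = 52.0000
segment 5 (294.8° to 329.1°, simple-harmonic, h = 20) is passed completely: s = 52.0000 + (20) = 72.0000
θ = 332.7° falls in segment 6 (329.1° to 360°, cycloidal, h = -72): β = 332.7 − 329.1 = 3.6°, B = 30.9°; Δs = -72·(0.1165 − sin(2π·0.1165)/(2π)) = -0.7293; s = 72.0000 − 0.7293 = 71.2707
θ=212.9°: R = R0 + s = 35 + 31.7675 = 66.7675
θ=332.7°: R = R0 + s = 35 + 71.2707 = 106.2707

θ=212.9°: 66.7675
θ=332.7°: 106.2707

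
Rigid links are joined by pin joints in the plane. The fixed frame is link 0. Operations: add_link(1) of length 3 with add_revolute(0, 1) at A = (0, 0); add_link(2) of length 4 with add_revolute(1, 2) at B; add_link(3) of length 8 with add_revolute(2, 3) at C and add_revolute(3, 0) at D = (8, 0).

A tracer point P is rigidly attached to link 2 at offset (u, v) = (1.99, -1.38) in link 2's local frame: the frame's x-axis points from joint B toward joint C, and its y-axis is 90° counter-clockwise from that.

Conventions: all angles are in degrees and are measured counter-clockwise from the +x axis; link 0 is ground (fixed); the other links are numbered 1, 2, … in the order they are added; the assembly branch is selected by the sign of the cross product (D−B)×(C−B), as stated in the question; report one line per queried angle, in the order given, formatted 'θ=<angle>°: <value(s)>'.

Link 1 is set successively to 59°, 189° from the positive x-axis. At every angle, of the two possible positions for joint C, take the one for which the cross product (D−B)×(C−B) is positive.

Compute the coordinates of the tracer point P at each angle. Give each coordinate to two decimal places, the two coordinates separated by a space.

A=(0,0), D=(8.00,0)
θ=59°: B = A + 3.00·(cos59°, sin59°) = (1.5451, 2.5715)
θ=59°: |BD| = 6.9482
θ=59°: circle(B,4.00) ∩ circle(D,8.00): a=0.0200, h=3.9999
θ=59°:   candidates: C₊=(3.0441,6.2800) cross=27.793; C₋=(0.0834,-1.1518) cross=-27.793
θ=59°:   branch + wants cross > 0 → take C=(3.0441,6.2800) (cross=27.793)
θ=59°: ex = (C−B)/|BC| = (0.3747,0.9271); ey = (-0.9271,0.3747)
θ=59°: P = B + 1.99·ex + -1.38·ey = (3.5703,3.8994)
θ=189°: B = A + 3.00·(cos189°, sin189°) = (-2.9631, -0.4693)
θ=189°: |BD| = 10.9731
θ=189°: circle(B,4.00) ∩ circle(D,8.00): a=3.2994, h=2.2614
θ=189°:   candidates: C₊=(0.2366,1.9312) cross=24.815; C₋=(0.4300,-2.5875) cross=-24.815
θ=189°:   branch + wants cross > 0 → take C=(0.2366,1.9312) (cross=24.815)
θ=189°: ex = (C−B)/|BC| = (0.7999,0.6001); ey = (-0.6001,0.7999)
θ=189°: P = B + 1.99·ex + -1.38·ey = (-0.5431,-0.3790)

θ=59°: 3.57 3.90
θ=189°: -0.54 -0.38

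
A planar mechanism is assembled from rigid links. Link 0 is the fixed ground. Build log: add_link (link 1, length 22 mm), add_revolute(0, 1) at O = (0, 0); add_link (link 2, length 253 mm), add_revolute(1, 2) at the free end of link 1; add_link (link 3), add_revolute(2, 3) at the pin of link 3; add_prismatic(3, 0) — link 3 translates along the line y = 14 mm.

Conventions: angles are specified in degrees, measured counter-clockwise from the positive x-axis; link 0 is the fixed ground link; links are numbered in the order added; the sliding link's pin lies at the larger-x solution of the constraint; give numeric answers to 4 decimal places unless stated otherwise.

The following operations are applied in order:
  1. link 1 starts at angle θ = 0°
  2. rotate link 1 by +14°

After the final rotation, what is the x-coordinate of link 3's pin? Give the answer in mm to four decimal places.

geometry: r = 22 mm, L = 253 mm, e = 14 mm; θ starts at 0°
rotate link 1 by +14°: θ ← 0° +14° = 14°
crank pin P = (r cos θ, r sin θ) = (21.346506, 5.322282)
h = r sin θ − e = 5.322282 − 14 = -8.677718
x = r cos θ + √(L² − h²) = 21.346506 + 252.851136 = 274.197642

274.1976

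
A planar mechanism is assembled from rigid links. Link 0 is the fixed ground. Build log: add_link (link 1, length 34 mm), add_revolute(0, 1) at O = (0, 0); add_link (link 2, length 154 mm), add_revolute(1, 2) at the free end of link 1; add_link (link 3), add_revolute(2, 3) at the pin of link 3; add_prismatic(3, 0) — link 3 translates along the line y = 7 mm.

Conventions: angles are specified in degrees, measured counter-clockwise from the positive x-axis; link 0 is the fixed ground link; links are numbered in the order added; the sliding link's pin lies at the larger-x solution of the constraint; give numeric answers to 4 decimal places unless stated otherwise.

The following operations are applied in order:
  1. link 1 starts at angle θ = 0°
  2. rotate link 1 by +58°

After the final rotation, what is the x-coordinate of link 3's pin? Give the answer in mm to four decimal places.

geometry: r = 34 mm, L = 154 mm, e = 7 mm; θ starts at 0°
rotate link 1 by +58°: θ ← 0° +58° = 58°
crank pin P = (r cos θ, r sin θ) = (18.017255, 28.833635)
h = r sin θ − e = 28.833635 − 7 = 21.833635
x = r cos θ + √(L² − h²) = 18.017255 + 152.444391 = 170.461646

170.4616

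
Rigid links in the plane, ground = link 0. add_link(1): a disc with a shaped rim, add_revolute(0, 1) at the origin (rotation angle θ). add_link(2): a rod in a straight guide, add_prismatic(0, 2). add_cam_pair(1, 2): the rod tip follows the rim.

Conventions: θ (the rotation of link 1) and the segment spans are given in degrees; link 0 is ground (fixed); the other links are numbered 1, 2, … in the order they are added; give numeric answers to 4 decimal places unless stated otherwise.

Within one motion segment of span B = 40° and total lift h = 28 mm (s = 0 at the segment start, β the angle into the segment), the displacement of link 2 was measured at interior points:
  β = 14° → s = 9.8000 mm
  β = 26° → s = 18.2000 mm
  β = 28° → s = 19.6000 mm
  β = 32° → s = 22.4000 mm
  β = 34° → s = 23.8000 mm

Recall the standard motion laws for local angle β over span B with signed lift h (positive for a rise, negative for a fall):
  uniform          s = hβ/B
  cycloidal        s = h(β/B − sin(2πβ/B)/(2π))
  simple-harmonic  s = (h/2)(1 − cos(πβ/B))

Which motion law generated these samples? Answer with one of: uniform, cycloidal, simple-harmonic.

candidates at β/B = r: uniform s = h·r (linear in β); cycloidal s = h·(r − sin(2πr)/(2π)); simple-harmonic s = (h/2)(1 − cos(πr))
β=14°: printed 9.8000 | uniform 9.8000, cycloidal 6.1947, simple-harmonic 7.6441
β=26°: printed 18.2000 | uniform 18.2000, cycloidal 21.8053, simple-harmonic 20.3559
β=28°: printed 19.6000 | uniform 19.6000, cycloidal 23.8382, simple-harmonic 22.2290
β=32°: printed 22.4000 | uniform 22.4000, cycloidal 26.6382, simple-harmonic 25.3262
β=34°: printed 23.8000 | uniform 23.8000, cycloidal 27.4053, simple-harmonic 26.4741
only one law matches every sample → uniform

uniform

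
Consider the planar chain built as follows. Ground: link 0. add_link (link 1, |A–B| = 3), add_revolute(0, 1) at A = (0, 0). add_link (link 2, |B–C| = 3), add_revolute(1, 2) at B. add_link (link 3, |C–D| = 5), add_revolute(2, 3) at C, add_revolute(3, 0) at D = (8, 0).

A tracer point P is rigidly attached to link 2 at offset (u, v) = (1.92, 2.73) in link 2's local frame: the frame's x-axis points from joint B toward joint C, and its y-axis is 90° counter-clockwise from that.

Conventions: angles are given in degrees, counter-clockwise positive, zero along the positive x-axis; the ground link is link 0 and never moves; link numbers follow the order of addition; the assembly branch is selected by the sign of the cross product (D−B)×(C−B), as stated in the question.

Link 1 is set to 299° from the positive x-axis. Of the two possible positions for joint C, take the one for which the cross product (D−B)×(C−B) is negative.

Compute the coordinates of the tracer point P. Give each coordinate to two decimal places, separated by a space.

A=(0,0), D=(8.00,0)
B = A + 3.00·(cos299°, sin299°) = (1.4544, -2.6239)
|BD| = 7.0519
circle(B,3.00) ∩ circle(D,5.00): a=2.3915, h=1.8113
  candidates: C₊=(3.0003,-0.0528) cross=12.773; C₋=(4.3482,-3.4153) cross=-12.773
  branch - wants cross < 0 → take C=(4.3482,-3.4153) (cross=-12.773)
ex = (C−B)/|BC| = (0.9646,-0.2638); ey = (0.2638,0.9646)
P = B + 1.92·ex + 2.73·ey = (4.0266,-0.4971)

4.03 -0.50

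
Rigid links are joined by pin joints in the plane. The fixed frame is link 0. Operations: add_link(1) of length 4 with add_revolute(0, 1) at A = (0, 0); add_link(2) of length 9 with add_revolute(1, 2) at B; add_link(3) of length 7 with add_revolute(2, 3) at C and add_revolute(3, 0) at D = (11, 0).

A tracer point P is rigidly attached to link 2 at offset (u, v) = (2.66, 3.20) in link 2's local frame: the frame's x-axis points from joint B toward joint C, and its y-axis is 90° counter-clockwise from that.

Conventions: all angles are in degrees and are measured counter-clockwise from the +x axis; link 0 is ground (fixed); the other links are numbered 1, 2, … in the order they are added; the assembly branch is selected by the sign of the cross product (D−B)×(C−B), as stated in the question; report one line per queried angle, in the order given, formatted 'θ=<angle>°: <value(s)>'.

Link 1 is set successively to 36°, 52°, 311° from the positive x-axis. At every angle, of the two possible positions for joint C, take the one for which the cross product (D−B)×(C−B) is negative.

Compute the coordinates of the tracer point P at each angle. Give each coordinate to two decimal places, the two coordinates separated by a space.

A=(0,0), D=(11.00,0)
θ=36°: B = A + 4.00·(cos36°, sin36°) = (3.2361, 2.3511)
θ=36°: |BD| = 8.1121
θ=36°: circle(B,9.00) ∩ circle(D,7.00): a=6.0284, h=6.6827
θ=36°:   candidates: C₊=(10.9426,6.9998) cross=54.211; C₋=(7.0689,-5.7919) cross=-54.211
θ=36°:   branch - wants cross < 0 → take C=(7.0689,-5.7919) (cross=-54.211)
θ=36°: ex = (C−B)/|BC| = (0.4259,-0.9048); ey = (0.9048,0.4259)
θ=36°: P = B + 2.66·ex + 3.20·ey = (7.2642,1.3072)
θ=52°: B = A + 4.00·(cos52°, sin52°) = (2.4626, 3.1520)
θ=52°: |BD| = 9.1006
θ=52°: circle(B,9.00) ∩ circle(D,7.00): a=6.3084, h=6.4190
θ=52°:   candidates: C₊=(10.6039,6.9888) cross=58.417; C₋=(6.1574,-5.0546) cross=-58.417
θ=52°:   branch - wants cross < 0 → take C=(6.1574,-5.0546) (cross=-58.417)
θ=52°: ex = (C−B)/|BC| = (0.4105,-0.9118); ey = (0.9118,0.4105)
θ=52°: P = B + 2.66·ex + 3.20·ey = (6.4726,2.0402)
θ=311°: B = A + 4.00·(cos311°, sin311°) = (2.6242, -3.0188)
θ=311°: |BD| = 8.9032
θ=311°: circle(B,9.00) ∩ circle(D,7.00): a=6.2487, h=6.4772
θ=311°:   candidates: C₊=(6.3065,5.1934) cross=57.667; C₋=(10.6990,-6.9935) cross=-57.667
θ=311°:   branch - wants cross < 0 → take C=(10.6990,-6.9935) (cross=-57.667)
θ=311°: ex = (C−B)/|BC| = (0.8972,-0.4416); ey = (0.4416,0.8972)
θ=311°: P = B + 2.66·ex + 3.20·ey = (6.4240,-1.3226)

θ=36°: 7.26 1.31
θ=52°: 6.47 2.04
θ=311°: 6.42 -1.32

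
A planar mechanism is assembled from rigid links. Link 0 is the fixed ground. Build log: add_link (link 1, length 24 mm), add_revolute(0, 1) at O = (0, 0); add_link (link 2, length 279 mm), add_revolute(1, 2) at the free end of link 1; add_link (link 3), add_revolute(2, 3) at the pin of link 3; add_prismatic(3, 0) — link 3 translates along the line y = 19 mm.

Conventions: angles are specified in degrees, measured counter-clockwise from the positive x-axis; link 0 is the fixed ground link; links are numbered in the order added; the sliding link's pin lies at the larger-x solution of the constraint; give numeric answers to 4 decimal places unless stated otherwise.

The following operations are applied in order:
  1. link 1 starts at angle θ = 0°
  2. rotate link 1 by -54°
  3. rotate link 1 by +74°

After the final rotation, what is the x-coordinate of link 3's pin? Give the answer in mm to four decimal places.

geometry: r = 24 mm, L = 279 mm, e = 19 mm; θ starts at 0°
rotate link 1 by -54°: θ ← 0° -54° = -54°
rotate link 1 by +74°: θ ← -54° +74° = 20°
crank pin P = (r cos θ, r sin θ) = (22.552623, 8.208483)
h = r sin θ − e = 8.208483 − 19 = -10.791517
x = r cos θ + √(L² − h²) = 22.552623 + 278.791218 = 301.343841

301.3438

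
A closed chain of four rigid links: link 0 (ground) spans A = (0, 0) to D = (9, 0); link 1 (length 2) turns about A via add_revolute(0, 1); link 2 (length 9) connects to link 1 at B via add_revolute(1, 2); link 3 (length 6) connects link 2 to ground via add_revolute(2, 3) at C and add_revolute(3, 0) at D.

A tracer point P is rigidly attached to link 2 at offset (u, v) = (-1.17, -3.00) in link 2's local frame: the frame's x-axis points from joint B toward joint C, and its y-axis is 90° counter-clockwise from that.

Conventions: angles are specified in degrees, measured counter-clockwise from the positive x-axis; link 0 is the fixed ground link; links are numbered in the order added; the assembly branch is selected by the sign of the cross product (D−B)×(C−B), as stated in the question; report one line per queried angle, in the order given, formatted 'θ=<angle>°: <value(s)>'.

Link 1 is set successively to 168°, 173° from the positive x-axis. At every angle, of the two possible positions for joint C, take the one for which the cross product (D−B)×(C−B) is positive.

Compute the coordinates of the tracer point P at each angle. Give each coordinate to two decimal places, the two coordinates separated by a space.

A=(0,0), D=(9.00,0)
θ=168°: B = A + 2.00·(cos168°, sin168°) = (-1.9563, 0.4158)
θ=168°: |BD| = 10.9642
θ=168°: circle(B,9.00) ∩ circle(D,6.00): a=7.5342, h=4.9229
θ=168°:   candidates: C₊=(5.7592,5.0495) cross=53.976; C₋=(5.3858,-4.7893) cross=-53.976
θ=168°:   branch + wants cross > 0 → take C=(5.7592,5.0495) (cross=53.976)
θ=168°: ex = (C−B)/|BC| = (0.8573,0.5149); ey = (-0.5149,0.8573)
θ=168°: P = B + -1.17·ex + -3.00·ey = (-1.4148,-2.7584)
θ=173°: B = A + 2.00·(cos173°, sin173°) = (-1.9851, 0.2437)
θ=173°: |BD| = 10.9878
θ=173°: circle(B,9.00) ∩ circle(D,6.00): a=7.5416, h=4.9116
θ=173°:   candidates: C₊=(5.6636,4.9868) cross=53.968; C₋=(5.4457,-4.8340) cross=-53.968
θ=173°:   branch + wants cross > 0 → take C=(5.6636,4.9868) (cross=53.968)
θ=173°: ex = (C−B)/|BC| = (0.8499,0.5270); ey = (-0.5270,0.8499)
θ=173°: P = B + -1.17·ex + -3.00·ey = (-1.3984,-2.9224)

θ=168°: -1.41 -2.76
θ=173°: -1.40 -2.92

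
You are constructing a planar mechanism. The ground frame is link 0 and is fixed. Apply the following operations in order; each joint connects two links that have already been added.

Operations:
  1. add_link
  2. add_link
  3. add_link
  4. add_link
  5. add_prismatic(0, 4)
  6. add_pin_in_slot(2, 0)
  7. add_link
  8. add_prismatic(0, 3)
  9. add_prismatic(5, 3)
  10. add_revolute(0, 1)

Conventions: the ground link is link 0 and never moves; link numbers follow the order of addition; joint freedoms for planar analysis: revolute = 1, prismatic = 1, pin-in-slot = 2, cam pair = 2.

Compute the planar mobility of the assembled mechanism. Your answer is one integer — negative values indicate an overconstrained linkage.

link 0 = ground. State L|J1|J2 = 1|0|0
+link1  2|0|0
+link2  3|0|0
+link3  4|0|0
+link4  5|0|0
P(0,4) f=1→J1  5|1|0
PS(2,0) f=2→J2  5|1|1
+link5  6|1|1
P(0,3) f=1→J1  6|2|1
P(5,3) f=1→J1  6|3|1
R(0,1) f=1→J1  6|4|1
M = 3(6−1)−2·4−1 = 15−8−1 = 6

M = 6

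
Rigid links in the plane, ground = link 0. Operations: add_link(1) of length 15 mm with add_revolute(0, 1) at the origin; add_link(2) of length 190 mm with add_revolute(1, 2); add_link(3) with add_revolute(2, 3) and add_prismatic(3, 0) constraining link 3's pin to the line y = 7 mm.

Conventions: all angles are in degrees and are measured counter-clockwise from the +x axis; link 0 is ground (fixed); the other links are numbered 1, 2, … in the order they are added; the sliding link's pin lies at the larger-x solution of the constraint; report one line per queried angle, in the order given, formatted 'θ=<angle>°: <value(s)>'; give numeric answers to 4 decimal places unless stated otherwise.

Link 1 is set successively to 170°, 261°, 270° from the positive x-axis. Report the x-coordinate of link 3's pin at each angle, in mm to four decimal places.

geometry: r = 15 mm, L = 190 mm, e = 7 mm
θ=170°: crank pin P = (r cos θ, r sin θ) = (-14.772116, 2.604723)
θ=170°: h = r sin θ − e = 2.604723 − 7 = -4.395277
θ=170°: x = r cos θ + √(L² − h²) = -14.772116 + 189.949155 = 175.177039
θ=261°: crank pin P = (r cos θ, r sin θ) = (-2.346517, -14.815325)
θ=261°: h = r sin θ − e = -14.815325 − 7 = -21.815325
θ=261°: x = r cos θ + √(L² − h²) = -2.346517 + 188.743454 = 186.396937
θ=270°: crank pin P = (r cos θ, r sin θ) = (-0.000000, -15.000000)
θ=270°: h = r sin θ − e = -15.000000 − 7 = -22.000000
θ=270°: x = r cos θ + √(L² − h²) = -0.000000 + 188.722018 = 188.722018

θ=170°: 175.1770
θ=261°: 186.3969
θ=270°: 188.7220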